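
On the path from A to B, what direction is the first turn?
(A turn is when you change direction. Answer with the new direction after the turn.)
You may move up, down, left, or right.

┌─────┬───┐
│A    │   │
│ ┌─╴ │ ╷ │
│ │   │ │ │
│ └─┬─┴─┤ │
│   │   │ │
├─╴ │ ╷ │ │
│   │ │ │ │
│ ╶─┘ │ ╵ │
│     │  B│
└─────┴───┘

Directions: down, down, right, down, left, down, right, right, up, up, right, down, down, right
First turn direction: right

Solution:

┌─────┬───┐
│A    │   │
│ ┌─╴ │ ╷ │
│↓│   │ │ │
│ └─┬─┴─┤ │
│↳ ↓│↱ ↓│ │
├─╴ │ ╷ │ │
│↓ ↲│↑│↓│ │
│ ╶─┘ │ ╵ │
│↳ → ↑│↳ B│
└─────┴───┘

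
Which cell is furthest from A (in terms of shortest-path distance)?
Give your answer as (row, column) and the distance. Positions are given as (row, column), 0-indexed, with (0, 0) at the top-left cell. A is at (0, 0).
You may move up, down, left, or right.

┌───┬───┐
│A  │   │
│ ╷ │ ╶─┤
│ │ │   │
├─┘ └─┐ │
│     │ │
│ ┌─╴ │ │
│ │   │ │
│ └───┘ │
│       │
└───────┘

Computing BFS distances from A to all cells:
Furthest cell: (0, 3)
Distance: 15 steps

Path from A to the furthest cell:

┌───┬───┐
│A ↓│↱ B│
│ ╷ │ ╶─┤
│ │↓│↑ ↰│
├─┘ └─┐ │
│↓ ↲  │↑│
│ ┌─╴ │ │
│↓│   │↑│
│ └───┘ │
│↳ → → ↑│
└───────┘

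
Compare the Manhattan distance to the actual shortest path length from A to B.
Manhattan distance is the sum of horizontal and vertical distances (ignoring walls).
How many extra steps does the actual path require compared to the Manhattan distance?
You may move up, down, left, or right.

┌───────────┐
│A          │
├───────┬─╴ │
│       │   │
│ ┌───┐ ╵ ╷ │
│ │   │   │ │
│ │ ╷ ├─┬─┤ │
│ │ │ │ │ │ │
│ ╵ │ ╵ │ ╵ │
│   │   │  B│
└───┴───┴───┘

Manhattan distance: |4 - 0| + |5 - 0| = 9
Actual path length: 9
Extra steps: 9 - 9 = 0

Solution:

┌───────────┐
│A → → → → ↓│
├───────┬─╴ │
│       │  ↓│
│ ┌───┐ ╵ ╷ │
│ │   │   │↓│
│ │ ╷ ├─┬─┤ │
│ │ │ │ │ │↓│
│ ╵ │ ╵ │ ╵ │
│   │   │  B│
└───┴───┴───┘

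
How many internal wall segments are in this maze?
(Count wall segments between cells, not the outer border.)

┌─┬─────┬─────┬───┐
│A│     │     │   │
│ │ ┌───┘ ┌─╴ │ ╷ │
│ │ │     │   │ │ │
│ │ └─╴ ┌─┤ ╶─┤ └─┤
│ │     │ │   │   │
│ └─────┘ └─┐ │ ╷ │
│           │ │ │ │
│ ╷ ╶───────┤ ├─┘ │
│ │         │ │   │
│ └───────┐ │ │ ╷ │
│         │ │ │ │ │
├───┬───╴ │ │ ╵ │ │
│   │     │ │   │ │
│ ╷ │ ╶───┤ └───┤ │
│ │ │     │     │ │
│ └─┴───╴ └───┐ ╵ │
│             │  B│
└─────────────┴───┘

Counting internal wall segments:
Total internal walls: 64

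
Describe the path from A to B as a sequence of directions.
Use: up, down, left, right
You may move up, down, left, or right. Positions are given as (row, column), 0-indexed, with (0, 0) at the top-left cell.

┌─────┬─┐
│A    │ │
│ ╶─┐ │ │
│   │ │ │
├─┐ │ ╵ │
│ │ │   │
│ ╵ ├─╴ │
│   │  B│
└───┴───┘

Finding the path and converting it to directions:
Path through cells: (0,0) → (0,1) → (0,2) → (1,2) → (2,2) → (2,3) → (3,3)
Directions: right, right, down, down, right, down

Solution:

┌─────┬─┐
│A → ↓│ │
│ ╶─┐ │ │
│   │↓│ │
├─┐ │ ╵ │
│ │ │↳ ↓│
│ ╵ ├─╴ │
│   │  B│
└───┴───┘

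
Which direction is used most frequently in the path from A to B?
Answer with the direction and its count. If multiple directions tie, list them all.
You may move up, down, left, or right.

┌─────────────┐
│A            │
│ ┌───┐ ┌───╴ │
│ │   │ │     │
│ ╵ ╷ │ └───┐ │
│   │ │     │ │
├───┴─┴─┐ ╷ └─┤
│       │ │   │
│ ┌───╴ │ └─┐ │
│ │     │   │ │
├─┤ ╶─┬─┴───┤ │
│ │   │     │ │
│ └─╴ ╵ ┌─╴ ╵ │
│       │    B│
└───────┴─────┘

Directions: right, right, right, down, down, right, right, down, right, down, down, down
Counts: {'right': 6, 'down': 6}
Most common: down and right (tied at 6 times each)

Solution:

┌─────────────┐
│A → → ↓      │
│ ┌───┐ ┌───╴ │
│ │   │↓│     │
│ ╵ ╷ │ └───┐ │
│   │ │↳ → ↓│ │
├───┴─┴─┐ ╷ └─┤
│       │ │↳ ↓│
│ ┌───╴ │ └─┐ │
│ │     │   │↓│
├─┤ ╶─┬─┴───┤ │
│ │   │     │↓│
│ └─╴ ╵ ┌─╴ ╵ │
│       │    B│
└───────┴─────┘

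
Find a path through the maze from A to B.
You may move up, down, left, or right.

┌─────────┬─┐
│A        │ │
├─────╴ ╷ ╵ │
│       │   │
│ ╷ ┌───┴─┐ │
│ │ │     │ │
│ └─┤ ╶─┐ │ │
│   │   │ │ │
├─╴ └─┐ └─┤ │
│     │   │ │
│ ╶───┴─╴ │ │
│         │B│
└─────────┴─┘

Finding the shortest path through the maze:
Path length: 10 steps
Directions: right → right → right → right → down → right → down → down → down → down

Solution:

┌─────────┬─┐
│A → → → ↓│ │
├─────╴ ╷ ╵ │
│       │↳ ↓│
│ ╷ ┌───┴─┐ │
│ │ │     │↓│
│ └─┤ ╶─┐ │ │
│   │   │ │↓│
├─╴ └─┐ └─┤ │
│     │   │↓│
│ ╶───┴─╴ │ │
│         │B│
└─────────┴─┘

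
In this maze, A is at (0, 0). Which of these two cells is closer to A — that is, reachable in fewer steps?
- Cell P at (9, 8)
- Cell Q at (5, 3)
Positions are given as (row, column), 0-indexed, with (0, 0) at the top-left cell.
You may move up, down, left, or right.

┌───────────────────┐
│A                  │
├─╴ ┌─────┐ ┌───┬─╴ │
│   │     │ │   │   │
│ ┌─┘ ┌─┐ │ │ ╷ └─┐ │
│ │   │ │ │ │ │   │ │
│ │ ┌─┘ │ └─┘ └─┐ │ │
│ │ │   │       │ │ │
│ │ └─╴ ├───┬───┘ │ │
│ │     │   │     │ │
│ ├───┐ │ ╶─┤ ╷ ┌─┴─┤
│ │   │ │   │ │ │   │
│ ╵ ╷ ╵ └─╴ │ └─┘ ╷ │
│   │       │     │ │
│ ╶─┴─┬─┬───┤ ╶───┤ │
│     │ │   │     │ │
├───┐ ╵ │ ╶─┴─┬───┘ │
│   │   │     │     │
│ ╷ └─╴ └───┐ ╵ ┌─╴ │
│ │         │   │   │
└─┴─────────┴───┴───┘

Shortest path A → P at (9, 8): 47 steps
Shortest path A → Q at (5, 3): 14 steps

Q is closer (14 steps vs 47 steps).

Path to P:

┌───────────────────┐
│A ↓                │
├─╴ ┌─────┐ ┌───┬─╴ │
│↓ ↲│↱ → ↓│ │↱ ↓│   │
│ ┌─┘ ┌─┐ │ │ ╷ └─┐ │
│↓│↱ ↑│ │↓│ │↑│↳ ↓│ │
│ │ ┌─┘ │ └─┘ └─┐ │ │
│↓│↑│   │↳ → ↑  │↓│ │
│ │ └─╴ ├───┬───┘ │ │
│↓│↑ ← ↰│   │↓ ← ↲│ │
│ ├───┐ │ ╶─┤ ╷ ┌─┴─┤
│↓│↱ ↓│↑│   │↓│ │↱ ↓│
│ ╵ ╷ ╵ └─╴ │ └─┘ ╷ │
│↳ ↑│↳ ↑    │↳ → ↑│↓│
│ ╶─┴─┬─┬───┤ ╶───┤ │
│     │ │   │     │↓│
├───┐ ╵ │ ╶─┴─┬───┘ │
│   │   │     │    ↓│
│ ╷ └─╴ └───┐ ╵ ┌─╴ │
│ │         │   │P ↲│
└─┴─────────┴───┴───┘

Path to Q:

┌───────────────────┐
│A ↓                │
├─╴ ┌─────┐ ┌───┬─╴ │
│↓ ↲│     │ │   │   │
│ ┌─┘ ┌─┐ │ │ ╷ └─┐ │
│↓│   │ │ │ │ │   │ │
│ │ ┌─┘ │ └─┘ └─┐ │ │
│↓│ │   │       │ │ │
│ │ └─╴ ├───┬───┘ │ │
│↓│     │   │     │ │
│ ├───┐ │ ╶─┤ ╷ ┌─┴─┤
│↓│↱ ↓│Q│   │ │ │   │
│ ╵ ╷ ╵ └─╴ │ └─┘ ╷ │
│↳ ↑│↳ ↑    │     │ │
│ ╶─┴─┬─┬───┤ ╶───┤ │
│     │ │   │     │ │
├───┐ ╵ │ ╶─┴─┬───┘ │
│   │   │     │     │
│ ╷ └─╴ └───┐ ╵ ┌─╴ │
│ │         │   │   │
└─┴─────────┴───┴───┘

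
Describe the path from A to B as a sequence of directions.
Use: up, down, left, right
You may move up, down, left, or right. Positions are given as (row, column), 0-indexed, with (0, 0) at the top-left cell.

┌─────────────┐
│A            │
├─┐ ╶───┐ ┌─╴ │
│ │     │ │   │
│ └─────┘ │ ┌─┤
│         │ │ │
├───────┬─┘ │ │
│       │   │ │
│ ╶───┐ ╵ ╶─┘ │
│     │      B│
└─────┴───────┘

Finding the path and converting it to directions:
Path through cells: (0,0) → (0,1) → (0,2) → (0,3) → (0,4) → (0,5) → (0,6) → (1,6) → (1,5) → (2,5) → (3,5) → (3,4) → (4,4) → (4,5) → (4,6)
Directions: right, right, right, right, right, right, down, left, down, down, left, down, right, right

Solution:

┌─────────────┐
│A → → → → → ↓│
├─┐ ╶───┐ ┌─╴ │
│ │     │ │↓ ↲│
│ └─────┘ │ ┌─┤
│         │↓│ │
├───────┬─┘ │ │
│       │↓ ↲│ │
│ ╶───┐ ╵ ╶─┘ │
│     │  ↳ → B│
└─────┴───────┘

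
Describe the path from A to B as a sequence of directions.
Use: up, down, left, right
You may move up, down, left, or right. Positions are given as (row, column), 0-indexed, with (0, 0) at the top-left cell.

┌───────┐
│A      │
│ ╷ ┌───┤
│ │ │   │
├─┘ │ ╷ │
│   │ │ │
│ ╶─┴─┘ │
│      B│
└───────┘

Finding the path and converting it to directions:
Path through cells: (0,0) → (0,1) → (1,1) → (2,1) → (2,0) → (3,0) → (3,1) → (3,2) → (3,3)
Directions: right, down, down, left, down, right, right, right

Solution:

┌───────┐
│A ↓    │
│ ╷ ┌───┤
│ │↓│   │
├─┘ │ ╷ │
│↓ ↲│ │ │
│ ╶─┴─┘ │
│↳ → → B│
└───────┘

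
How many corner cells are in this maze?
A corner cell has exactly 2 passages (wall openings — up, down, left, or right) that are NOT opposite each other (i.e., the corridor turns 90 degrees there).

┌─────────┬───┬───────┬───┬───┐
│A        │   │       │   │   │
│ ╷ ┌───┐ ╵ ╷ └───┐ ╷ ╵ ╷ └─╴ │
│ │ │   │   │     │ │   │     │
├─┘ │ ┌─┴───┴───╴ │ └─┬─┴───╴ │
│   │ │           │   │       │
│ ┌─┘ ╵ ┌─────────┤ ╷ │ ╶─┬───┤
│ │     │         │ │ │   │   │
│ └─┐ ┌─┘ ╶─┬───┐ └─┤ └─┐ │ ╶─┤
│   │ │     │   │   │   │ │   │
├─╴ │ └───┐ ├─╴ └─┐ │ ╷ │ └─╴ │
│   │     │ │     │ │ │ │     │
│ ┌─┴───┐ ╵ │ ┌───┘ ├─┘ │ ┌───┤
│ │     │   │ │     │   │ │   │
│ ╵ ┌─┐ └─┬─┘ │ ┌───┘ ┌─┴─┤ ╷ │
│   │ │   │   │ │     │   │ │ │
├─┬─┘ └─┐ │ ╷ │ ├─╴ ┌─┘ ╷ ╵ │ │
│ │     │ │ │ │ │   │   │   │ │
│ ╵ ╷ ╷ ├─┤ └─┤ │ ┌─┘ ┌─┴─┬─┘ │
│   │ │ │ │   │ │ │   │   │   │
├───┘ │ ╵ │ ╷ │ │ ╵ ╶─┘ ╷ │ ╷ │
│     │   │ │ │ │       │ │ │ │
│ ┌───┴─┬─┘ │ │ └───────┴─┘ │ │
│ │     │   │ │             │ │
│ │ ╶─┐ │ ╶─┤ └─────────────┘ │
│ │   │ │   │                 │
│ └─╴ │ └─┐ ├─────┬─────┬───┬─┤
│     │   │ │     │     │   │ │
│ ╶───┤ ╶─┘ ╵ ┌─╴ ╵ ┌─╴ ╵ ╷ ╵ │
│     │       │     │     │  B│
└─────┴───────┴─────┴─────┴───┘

Counting corner cells (2 non-opposite passages):
Total corners: 110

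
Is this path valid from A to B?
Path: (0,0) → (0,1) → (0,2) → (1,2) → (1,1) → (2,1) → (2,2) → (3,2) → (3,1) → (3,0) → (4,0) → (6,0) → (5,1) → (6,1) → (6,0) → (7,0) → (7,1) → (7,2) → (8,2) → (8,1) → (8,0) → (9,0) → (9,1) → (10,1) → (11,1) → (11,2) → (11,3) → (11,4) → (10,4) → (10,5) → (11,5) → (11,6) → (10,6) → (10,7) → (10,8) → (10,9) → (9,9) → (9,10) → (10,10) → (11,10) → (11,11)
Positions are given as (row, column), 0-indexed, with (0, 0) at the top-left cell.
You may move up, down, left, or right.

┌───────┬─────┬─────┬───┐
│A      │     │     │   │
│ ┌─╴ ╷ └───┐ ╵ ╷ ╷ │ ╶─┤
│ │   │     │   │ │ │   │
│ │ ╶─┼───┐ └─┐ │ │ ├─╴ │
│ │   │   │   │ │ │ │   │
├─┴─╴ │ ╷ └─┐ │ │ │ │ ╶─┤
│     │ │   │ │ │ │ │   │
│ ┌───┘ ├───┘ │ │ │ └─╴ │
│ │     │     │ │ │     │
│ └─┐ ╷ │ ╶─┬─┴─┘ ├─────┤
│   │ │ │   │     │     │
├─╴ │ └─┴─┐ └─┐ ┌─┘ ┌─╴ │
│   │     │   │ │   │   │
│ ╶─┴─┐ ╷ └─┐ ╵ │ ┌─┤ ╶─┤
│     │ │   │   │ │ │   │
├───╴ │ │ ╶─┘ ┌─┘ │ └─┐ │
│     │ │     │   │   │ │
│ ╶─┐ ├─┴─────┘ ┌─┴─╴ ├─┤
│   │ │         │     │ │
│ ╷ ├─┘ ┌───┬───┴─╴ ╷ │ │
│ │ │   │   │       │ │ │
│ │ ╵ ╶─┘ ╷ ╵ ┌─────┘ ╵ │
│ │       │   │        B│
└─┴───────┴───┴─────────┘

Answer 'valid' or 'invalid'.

Checking path validity:
Result: Invalid move at step 11: cannot move from (4, 0) to (6, 0).

invalid

Correct solution:

┌───────┬─────┬─────┬───┐
│A → ↓  │     │     │   │
│ ┌─╴ ╷ └───┐ ╵ ╷ ╷ │ ╶─┤
│ │↓ ↲│     │   │ │ │   │
│ │ ╶─┼───┐ └─┐ │ │ ├─╴ │
│ │↳ ↓│   │   │ │ │ │   │
├─┴─╴ │ ╷ └─┐ │ │ │ │ ╶─┤
│↓ ← ↲│ │   │ │ │ │ │   │
│ ┌───┘ ├───┘ │ │ │ └─╴ │
│↓│     │     │ │ │     │
│ └─┐ ╷ │ ╶─┬─┴─┘ ├─────┤
│↳ ↓│ │ │   │     │     │
├─╴ │ └─┴─┐ └─┐ ┌─┘ ┌─╴ │
│↓ ↲│     │   │ │   │   │
│ ╶─┴─┐ ╷ └─┐ ╵ │ ┌─┤ ╶─┤
│↳ → ↓│ │   │   │ │ │   │
├───╴ │ │ ╶─┘ ┌─┘ │ └─┐ │
│↓ ← ↲│ │     │   │   │ │
│ ╶─┐ ├─┴─────┘ ┌─┴─╴ ├─┤
│↳ ↓│ │         │  ↱ ↓│ │
│ ╷ ├─┘ ┌───┬───┴─╴ ╷ │ │
│ │↓│   │↱ ↓│↱ → → ↑│↓│ │
│ │ ╵ ╶─┘ ╷ ╵ ┌─────┘ ╵ │
│ │↳ → → ↑│↳ ↑│      ↳ B│
└─┴───────┴───┴─────────┘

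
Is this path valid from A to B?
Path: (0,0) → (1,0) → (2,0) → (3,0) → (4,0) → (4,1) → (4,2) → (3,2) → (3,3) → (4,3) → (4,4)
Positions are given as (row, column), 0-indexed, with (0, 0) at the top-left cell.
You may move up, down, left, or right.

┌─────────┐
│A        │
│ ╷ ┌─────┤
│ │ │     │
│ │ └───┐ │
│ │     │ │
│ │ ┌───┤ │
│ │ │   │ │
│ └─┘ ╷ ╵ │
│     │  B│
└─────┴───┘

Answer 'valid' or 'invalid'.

Checking path validity:
Result: All consecutive moves are passable.

valid

Correct solution:

┌─────────┐
│A        │
│ ╷ ┌─────┤
│↓│ │     │
│ │ └───┐ │
│↓│     │ │
│ │ ┌───┤ │
│↓│ │↱ ↓│ │
│ └─┘ ╷ ╵ │
│↳ → ↑│↳ B│
└─────┴───┘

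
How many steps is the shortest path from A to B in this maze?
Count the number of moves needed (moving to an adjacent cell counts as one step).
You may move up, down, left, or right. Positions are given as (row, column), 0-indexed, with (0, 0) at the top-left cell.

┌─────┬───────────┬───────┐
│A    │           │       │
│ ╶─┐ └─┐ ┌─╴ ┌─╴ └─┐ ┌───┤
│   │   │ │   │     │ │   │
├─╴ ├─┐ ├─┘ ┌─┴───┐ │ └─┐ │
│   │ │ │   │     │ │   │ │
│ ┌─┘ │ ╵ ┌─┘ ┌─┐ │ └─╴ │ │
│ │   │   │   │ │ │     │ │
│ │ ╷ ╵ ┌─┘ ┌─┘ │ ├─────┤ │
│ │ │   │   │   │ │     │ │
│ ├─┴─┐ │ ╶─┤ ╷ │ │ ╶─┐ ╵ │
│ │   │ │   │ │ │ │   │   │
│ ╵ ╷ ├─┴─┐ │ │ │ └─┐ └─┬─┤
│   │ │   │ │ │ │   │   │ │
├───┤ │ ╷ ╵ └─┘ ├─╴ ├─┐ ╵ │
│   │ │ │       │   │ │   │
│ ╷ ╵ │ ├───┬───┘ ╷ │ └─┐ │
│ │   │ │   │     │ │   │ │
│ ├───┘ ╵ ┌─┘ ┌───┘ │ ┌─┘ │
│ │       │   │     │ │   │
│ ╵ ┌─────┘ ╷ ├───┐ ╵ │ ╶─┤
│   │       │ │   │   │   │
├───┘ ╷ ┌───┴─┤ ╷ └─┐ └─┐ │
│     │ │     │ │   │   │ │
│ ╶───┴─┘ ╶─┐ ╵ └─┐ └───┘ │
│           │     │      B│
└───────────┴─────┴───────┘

Using BFS to find shortest path:
Start: (0, 0), End: (12, 12)
Path found:
(0,0) → (1,0) → (1,1) → (2,1) → (2,0) → (3,0) → (4,0) → (5,0) → (6,0) → (6,1) → (5,1) → (5,2) → (6,2) → (7,2) → (8,2) → (8,1) → (7,1) → (7,0) → (8,0) → (9,0) → (10,0) → (10,1) → (9,1) → (9,2) → (9,3) → (8,3) → (7,3) → (6,3) → (6,4) → (7,4) → (7,5) → (6,5) → (5,5) → (5,4) → (4,4) → (4,5) → (3,5) → (3,6) → (2,6) → (2,7) → (2,8) → (3,8) → (4,8) → (5,8) → (6,8) → (6,9) → (7,9) → (7,8) → (8,8) → (8,7) → (8,6) → (9,6) → (9,5) → (10,5) → (10,4) → (10,3) → (10,2) → (11,2) → (11,1) → (11,0) → (12,0) → (12,1) → (12,2) → (12,3) → (12,4) → (11,4) → (11,5) → (11,6) → (12,6) → (12,7) → (11,7) → (10,7) → (10,8) → (11,8) → (11,9) → (12,9) → (12,10) → (12,11) → (12,12)
Number of steps: 78

Solution:

┌─────┬───────────┬───────┐
│A    │           │       │
│ ╶─┐ └─┐ ┌─╴ ┌─╴ └─┐ ┌───┤
│↳ ↓│   │ │   │     │ │   │
├─╴ ├─┐ ├─┘ ┌─┴───┐ │ └─┐ │
│↓ ↲│ │ │   │↱ → ↓│ │   │ │
│ ┌─┘ │ ╵ ┌─┘ ┌─┐ │ └─╴ │ │
│↓│   │   │↱ ↑│ │↓│     │ │
│ │ ╷ ╵ ┌─┘ ┌─┘ │ ├─────┤ │
│↓│ │   │↱ ↑│   │↓│     │ │
│ ├─┴─┐ │ ╶─┤ ╷ │ │ ╶─┐ ╵ │
│↓│↱ ↓│ │↑ ↰│ │ │↓│   │   │
│ ╵ ╷ ├─┴─┐ │ │ │ └─┐ └─┬─┤
│↳ ↑│↓│↱ ↓│↑│ │ │↳ ↓│   │ │
├───┤ │ ╷ ╵ └─┘ ├─╴ ├─┐ ╵ │
│↓ ↰│↓│↑│↳ ↑    │↓ ↲│ │   │
│ ╷ ╵ │ ├───┬───┘ ╷ │ └─┐ │
│↓│↑ ↲│↑│   │↓ ← ↲│ │   │ │
│ ├───┘ ╵ ┌─┘ ┌───┘ │ ┌─┘ │
│↓│↱ → ↑  │↓ ↲│     │ │   │
│ ╵ ┌─────┘ ╷ ├───┐ ╵ │ ╶─┤
│↳ ↑│↓ ← ← ↲│ │↱ ↓│   │   │
├───┘ ╷ ┌───┴─┤ ╷ └─┐ └─┐ │
│↓ ← ↲│ │↱ → ↓│↑│↳ ↓│   │ │
│ ╶───┴─┘ ╶─┐ ╵ └─┐ └───┘ │
│↳ → → → ↑  │↳ ↑  │↳ → → B│
└───────────┴─────┴───────┘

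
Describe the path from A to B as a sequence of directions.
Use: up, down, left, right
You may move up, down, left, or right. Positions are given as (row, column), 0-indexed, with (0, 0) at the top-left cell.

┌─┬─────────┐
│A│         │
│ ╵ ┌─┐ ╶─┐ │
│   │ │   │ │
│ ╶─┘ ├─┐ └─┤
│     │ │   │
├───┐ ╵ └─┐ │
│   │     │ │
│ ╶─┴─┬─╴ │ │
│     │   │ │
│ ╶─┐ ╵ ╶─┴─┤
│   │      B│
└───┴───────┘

Finding the path and converting it to directions:
Path through cells: (0,0) → (1,0) → (2,0) → (2,1) → (2,2) → (3,2) → (3,3) → (3,4) → (4,4) → (4,3) → (5,3) → (5,4) → (5,5)
Directions: down, down, right, right, down, right, right, down, left, down, right, right

Solution:

┌─┬─────────┐
│A│         │
│ ╵ ┌─┐ ╶─┐ │
│↓  │ │   │ │
│ ╶─┘ ├─┐ └─┤
│↳ → ↓│ │   │
├───┐ ╵ └─┐ │
│   │↳ → ↓│ │
│ ╶─┴─┬─╴ │ │
│     │↓ ↲│ │
│ ╶─┐ ╵ ╶─┴─┤
│   │  ↳ → B│
└───┴───────┘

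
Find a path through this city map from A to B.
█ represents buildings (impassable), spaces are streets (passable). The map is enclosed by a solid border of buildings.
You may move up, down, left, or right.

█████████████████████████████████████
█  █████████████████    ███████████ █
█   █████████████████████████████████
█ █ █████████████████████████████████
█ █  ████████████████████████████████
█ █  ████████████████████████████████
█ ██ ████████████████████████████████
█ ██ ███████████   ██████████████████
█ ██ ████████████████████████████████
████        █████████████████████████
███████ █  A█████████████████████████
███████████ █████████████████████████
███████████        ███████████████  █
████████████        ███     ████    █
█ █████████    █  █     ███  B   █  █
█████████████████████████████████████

Finding the shortest path from A to B:
Movement: cardinal only
Path length: 24 steps
Directions: down → down → right → down → right → right → right → right → right → right → right → down → right → right → right → right → up → right → right → right → right → down → right → right

Solution:

█████████████████████████████████████
█  █████████████████    ███████████ █
█   █████████████████████████████████
█ █ █████████████████████████████████
█ █  ████████████████████████████████
█ █  ████████████████████████████████
█ ██ ████████████████████████████████
█ ██ ███████████   ██████████████████
█ ██ ████████████████████████████████
████        █████████████████████████
███████ █  A█████████████████████████
███████████↓█████████████████████████
███████████↳↓      ███████████████  █
████████████↳→→→→→→↓███↱→→→↓████    █
█ █████████    █  █↳→→→↑███↳→B   █  █
█████████████████████████████████████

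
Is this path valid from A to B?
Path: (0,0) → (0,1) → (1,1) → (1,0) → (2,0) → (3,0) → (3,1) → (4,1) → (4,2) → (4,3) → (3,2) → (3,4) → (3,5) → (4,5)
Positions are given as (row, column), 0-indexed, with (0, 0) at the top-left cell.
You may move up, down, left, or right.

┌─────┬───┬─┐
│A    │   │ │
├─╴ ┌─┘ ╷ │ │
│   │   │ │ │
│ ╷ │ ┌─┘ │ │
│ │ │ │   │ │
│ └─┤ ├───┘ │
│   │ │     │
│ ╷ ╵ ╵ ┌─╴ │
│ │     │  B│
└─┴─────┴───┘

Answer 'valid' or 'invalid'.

Checking path validity:
Result: Invalid move at step 10: cannot move from (4, 3) to (3, 2).

invalid

Correct solution:

┌─────┬───┬─┐
│A ↓  │   │ │
├─╴ ┌─┘ ╷ │ │
│↓ ↲│   │ │ │
│ ╷ │ ┌─┘ │ │
│↓│ │ │   │ │
│ └─┤ ├───┘ │
│↳ ↓│ │↱ → ↓│
│ ╷ ╵ ╵ ┌─╴ │
│ │↳ → ↑│  B│
└─┴─────┴───┘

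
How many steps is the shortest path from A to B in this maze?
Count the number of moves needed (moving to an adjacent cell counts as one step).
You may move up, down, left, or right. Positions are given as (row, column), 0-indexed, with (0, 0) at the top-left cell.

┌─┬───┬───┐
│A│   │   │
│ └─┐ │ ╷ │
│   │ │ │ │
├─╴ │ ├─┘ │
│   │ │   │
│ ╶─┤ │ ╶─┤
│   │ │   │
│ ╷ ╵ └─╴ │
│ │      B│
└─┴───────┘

Using BFS to find shortest path:
Start: (0, 0), End: (4, 4)
Path found:
(0,0) → (1,0) → (1,1) → (2,1) → (2,0) → (3,0) → (3,1) → (4,1) → (4,2) → (4,3) → (4,4)
Number of steps: 10

Solution:

┌─┬───┬───┐
│A│   │   │
│ └─┐ │ ╷ │
│↳ ↓│ │ │ │
├─╴ │ ├─┘ │
│↓ ↲│ │   │
│ ╶─┤ │ ╶─┤
│↳ ↓│ │   │
│ ╷ ╵ └─╴ │
│ │↳ → → B│
└─┴───────┘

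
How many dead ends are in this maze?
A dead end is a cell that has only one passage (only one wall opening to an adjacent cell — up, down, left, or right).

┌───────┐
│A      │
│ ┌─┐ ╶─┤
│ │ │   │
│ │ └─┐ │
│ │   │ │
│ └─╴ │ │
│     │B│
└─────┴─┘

Checking each cell for number of passages:

Dead ends found at positions:
  (0, 3)
  (1, 1)
  (3, 3)
Total dead ends: 3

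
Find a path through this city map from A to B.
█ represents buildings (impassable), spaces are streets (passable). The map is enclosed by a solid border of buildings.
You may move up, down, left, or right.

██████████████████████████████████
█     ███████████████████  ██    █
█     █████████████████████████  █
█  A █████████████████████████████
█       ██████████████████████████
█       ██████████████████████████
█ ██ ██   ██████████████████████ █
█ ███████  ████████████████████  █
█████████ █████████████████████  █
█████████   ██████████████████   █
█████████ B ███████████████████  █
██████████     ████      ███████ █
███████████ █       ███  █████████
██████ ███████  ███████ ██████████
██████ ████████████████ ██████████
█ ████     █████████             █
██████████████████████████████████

Finding the shortest path from A to B:
Movement: cardinal only
Path length: 14 steps
Directions: down → down → right → right → right → right → down → right → right → down → down → down → down → right

Solution:

██████████████████████████████████
█     ███████████████████  ██    █
█     █████████████████████████  █
█  A █████████████████████████████
█  ↓    ██████████████████████████
█  ↳→→→↓██████████████████████████
█ ██ ██↳→↓██████████████████████ █
█ ███████↓ ████████████████████  █
█████████↓█████████████████████  █
█████████↓  ██████████████████   █
█████████↳B ███████████████████  █
██████████     ████      ███████ █
███████████ █       ███  █████████
██████ ███████  ███████ ██████████
██████ ████████████████ ██████████
█ ████     █████████             █
██████████████████████████████████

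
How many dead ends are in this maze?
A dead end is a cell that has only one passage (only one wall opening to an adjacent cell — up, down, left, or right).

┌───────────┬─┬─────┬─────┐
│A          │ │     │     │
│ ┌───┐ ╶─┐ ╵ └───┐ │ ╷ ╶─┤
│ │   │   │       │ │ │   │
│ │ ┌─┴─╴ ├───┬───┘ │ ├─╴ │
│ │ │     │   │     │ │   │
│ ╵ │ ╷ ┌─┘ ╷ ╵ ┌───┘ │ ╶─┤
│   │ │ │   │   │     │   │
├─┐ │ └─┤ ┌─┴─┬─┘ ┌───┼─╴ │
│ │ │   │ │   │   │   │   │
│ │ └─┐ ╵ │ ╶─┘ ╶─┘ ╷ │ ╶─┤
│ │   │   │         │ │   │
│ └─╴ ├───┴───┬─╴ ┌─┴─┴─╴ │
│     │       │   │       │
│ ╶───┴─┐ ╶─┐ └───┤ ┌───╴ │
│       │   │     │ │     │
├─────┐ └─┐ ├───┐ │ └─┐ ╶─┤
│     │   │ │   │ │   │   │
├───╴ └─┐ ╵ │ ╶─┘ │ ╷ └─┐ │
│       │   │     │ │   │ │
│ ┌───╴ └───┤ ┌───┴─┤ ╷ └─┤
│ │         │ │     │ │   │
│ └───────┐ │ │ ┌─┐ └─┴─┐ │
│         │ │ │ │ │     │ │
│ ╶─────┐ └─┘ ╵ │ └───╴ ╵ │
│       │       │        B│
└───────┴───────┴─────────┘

Checking each cell for number of passages:

Dead ends found at positions:
  (0, 6)
  (0, 7)
  (0, 12)
  (1, 2)
  (1, 8)
  (3, 3)
  (4, 0)
  (4, 6)
  (5, 10)
  (6, 3)
  (6, 7)
  (7, 10)
  (8, 0)
  (8, 7)
  (9, 9)
  (9, 12)
  (10, 1)
  (10, 10)
  (11, 5)
  (11, 8)
  (12, 3)
Total dead ends: 21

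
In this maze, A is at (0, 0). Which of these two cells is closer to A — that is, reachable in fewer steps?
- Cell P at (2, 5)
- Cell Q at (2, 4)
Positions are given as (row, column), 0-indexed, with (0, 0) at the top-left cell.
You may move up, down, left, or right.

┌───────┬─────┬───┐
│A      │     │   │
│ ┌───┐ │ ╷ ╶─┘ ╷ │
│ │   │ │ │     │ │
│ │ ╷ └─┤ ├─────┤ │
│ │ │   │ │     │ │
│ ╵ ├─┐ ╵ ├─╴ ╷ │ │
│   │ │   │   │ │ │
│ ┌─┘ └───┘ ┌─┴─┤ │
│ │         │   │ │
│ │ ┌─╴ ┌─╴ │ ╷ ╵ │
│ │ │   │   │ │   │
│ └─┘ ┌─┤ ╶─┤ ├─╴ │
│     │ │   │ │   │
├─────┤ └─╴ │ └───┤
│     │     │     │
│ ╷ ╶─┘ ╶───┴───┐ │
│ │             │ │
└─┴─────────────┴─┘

Shortest path A → P at (2, 5): 17 steps
Shortest path A → Q at (2, 4): 12 steps

Q is closer (12 steps vs 17 steps).

Path to P:

┌───────┬─────┬───┐
│A      │     │   │
│ ┌───┐ │ ╷ ╶─┘ ╷ │
│↓│   │ │ │     │ │
│ │ ╷ └─┤ ├─────┤ │
│↓│ │   │ │P ↰  │ │
│ ╵ ├─┐ ╵ ├─╴ ╷ │ │
│↓  │ │   │↱ ↑│ │ │
│ ┌─┘ └───┘ ┌─┴─┤ │
│↓│    ↱ → ↑│   │ │
│ │ ┌─╴ ┌─╴ │ ╷ ╵ │
│↓│ │↱ ↑│   │ │   │
│ └─┘ ┌─┤ ╶─┤ ├─╴ │
│↳ → ↑│ │   │ │   │
├─────┤ └─╴ │ └───┤
│     │     │     │
│ ╷ ╶─┘ ╶───┴───┐ │
│ │             │ │
└─┴─────────────┴─┘

Path to Q:

┌───────┬─────┬───┐
│A      │     │   │
│ ┌───┐ │ ╷ ╶─┘ ╷ │
│↓│↱ ↓│ │ │     │ │
│ │ ╷ └─┤ ├─────┤ │
│↓│↑│↳ ↓│Q│     │ │
│ ╵ ├─┐ ╵ ├─╴ ╷ │ │
│↳ ↑│ │↳ ↑│   │ │ │
│ ┌─┘ └───┘ ┌─┴─┤ │
│ │         │   │ │
│ │ ┌─╴ ┌─╴ │ ╷ ╵ │
│ │ │   │   │ │   │
│ └─┘ ┌─┤ ╶─┤ ├─╴ │
│     │ │   │ │   │
├─────┤ └─╴ │ └───┤
│     │     │     │
│ ╷ ╶─┘ ╶───┴───┐ │
│ │             │ │
└─┴─────────────┴─┘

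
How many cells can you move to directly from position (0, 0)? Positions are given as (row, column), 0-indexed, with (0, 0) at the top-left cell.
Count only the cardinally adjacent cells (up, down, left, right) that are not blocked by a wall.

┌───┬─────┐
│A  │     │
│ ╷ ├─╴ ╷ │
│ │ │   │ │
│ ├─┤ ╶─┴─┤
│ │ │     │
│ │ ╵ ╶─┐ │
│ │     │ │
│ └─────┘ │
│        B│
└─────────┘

Checking passable neighbors of (0, 0):
Neighbors: (1, 0), (0, 1)
Count: 2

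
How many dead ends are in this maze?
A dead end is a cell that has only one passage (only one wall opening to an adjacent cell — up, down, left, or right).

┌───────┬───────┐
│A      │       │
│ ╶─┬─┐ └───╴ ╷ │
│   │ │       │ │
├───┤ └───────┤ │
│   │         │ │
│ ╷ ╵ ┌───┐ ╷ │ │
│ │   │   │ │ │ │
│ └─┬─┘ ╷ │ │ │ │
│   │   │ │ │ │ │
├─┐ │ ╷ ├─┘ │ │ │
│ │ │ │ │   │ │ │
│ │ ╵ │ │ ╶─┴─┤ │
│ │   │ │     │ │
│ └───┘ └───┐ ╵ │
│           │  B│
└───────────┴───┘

Checking each cell for number of passages:

Dead ends found at positions:
  (0, 4)
  (1, 1)
  (1, 2)
  (4, 4)
  (5, 0)
  (5, 6)
  (7, 5)
Total dead ends: 7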